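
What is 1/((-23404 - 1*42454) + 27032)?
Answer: -1/38826 ≈ -2.5756e-5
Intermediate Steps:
1/((-23404 - 1*42454) + 27032) = 1/((-23404 - 42454) + 27032) = 1/(-65858 + 27032) = 1/(-38826) = -1/38826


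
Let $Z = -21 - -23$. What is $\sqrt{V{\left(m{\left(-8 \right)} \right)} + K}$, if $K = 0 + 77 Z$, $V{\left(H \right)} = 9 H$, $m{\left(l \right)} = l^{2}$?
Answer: $\sqrt{730} \approx 27.019$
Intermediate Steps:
$Z = 2$ ($Z = -21 + 23 = 2$)
$K = 154$ ($K = 0 + 77 \cdot 2 = 0 + 154 = 154$)
$\sqrt{V{\left(m{\left(-8 \right)} \right)} + K} = \sqrt{9 \left(-8\right)^{2} + 154} = \sqrt{9 \cdot 64 + 154} = \sqrt{576 + 154} = \sqrt{730}$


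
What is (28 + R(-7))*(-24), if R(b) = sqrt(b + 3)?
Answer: -672 - 48*I ≈ -672.0 - 48.0*I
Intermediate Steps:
R(b) = sqrt(3 + b)
(28 + R(-7))*(-24) = (28 + sqrt(3 - 7))*(-24) = (28 + sqrt(-4))*(-24) = (28 + 2*I)*(-24) = -672 - 48*I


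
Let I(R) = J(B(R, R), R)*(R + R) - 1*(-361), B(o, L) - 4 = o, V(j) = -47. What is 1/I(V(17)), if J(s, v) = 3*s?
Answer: 1/12487 ≈ 8.0083e-5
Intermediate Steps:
B(o, L) = 4 + o
I(R) = 361 + 2*R*(12 + 3*R) (I(R) = (3*(4 + R))*(R + R) - 1*(-361) = (12 + 3*R)*(2*R) + 361 = 2*R*(12 + 3*R) + 361 = 361 + 2*R*(12 + 3*R))
1/I(V(17)) = 1/(361 + 6*(-47)*(4 - 47)) = 1/(361 + 6*(-47)*(-43)) = 1/(361 + 12126) = 1/12487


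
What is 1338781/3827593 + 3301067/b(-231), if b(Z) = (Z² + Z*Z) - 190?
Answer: 12777763959223/407761137476 ≈ 31.336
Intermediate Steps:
b(Z) = -190 + 2*Z² (b(Z) = (Z² + Z²) - 190 = 2*Z² - 190 = -190 + 2*Z²)
1338781/3827593 + 3301067/b(-231) = 1338781/3827593 + 3301067/(-190 + 2*(-231)²) = 1338781*(1/3827593) + 3301067/(-190 + 2*53361) = 1338781/3827593 + 3301067/(-190 + 106722) = 1338781/3827593 + 3301067/106532 = 12777763959223/407761137476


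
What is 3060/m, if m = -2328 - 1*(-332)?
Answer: -765/499 ≈ -1.5331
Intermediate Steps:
m = -1996 (m = -2328 + 332 = -1996)
3060/m = 3060/(-1996) = 3060*(-1/1996) = -765/499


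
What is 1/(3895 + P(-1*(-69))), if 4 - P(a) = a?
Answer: 1/3830 ≈ 0.00026110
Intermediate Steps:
P(a) = 4 - a
1/(3895 + P(-1*(-69))) = 1/(3895 + (4 - (-1)*(-69))) = 1/(3895 + (4 - 1*69)) = 1/(3895 + (4 - 69)) = 1/(3895 - 65) = 1/3830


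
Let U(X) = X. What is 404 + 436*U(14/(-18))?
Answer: 584/9 ≈ 64.889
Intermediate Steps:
404 + 436*U(14/(-18)) = 404 + 436*(14/(-18)) = 404 + 436*(14*(-1/18)) = 404 + 436*(-7/9) = 404 - 3052/9 = 584/9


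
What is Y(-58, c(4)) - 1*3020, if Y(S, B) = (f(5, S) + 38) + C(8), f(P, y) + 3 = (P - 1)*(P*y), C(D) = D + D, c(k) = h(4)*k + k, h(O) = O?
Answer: -4129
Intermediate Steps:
c(k) = 5*k (c(k) = 4*k + k = 5*k)
C(D) = 2*D
f(P, y) = -3 + P*y*(-1 + P) (f(P, y) = -3 + (P - 1)*(P*y) = -3 + (-1 + P)*(P*y) = -3 + P*y*(-1 + P))
Y(S, B) = 51 + 20*S (Y(S, B) = ((-3 + S*5**2 - 1*5*S) + 38) + 2*8 = ((-3 + S*25 - 5*S) + 38) + 16 = ((-3 + 25*S - 5*S) + 38) + 16 = ((-3 + 20*S) + 38) + 16 = (35 + 20*S) + 16 = 51 + 20*S)
Y(-58, c(4)) - 1*3020 = (51 + 20*(-58)) - 1*3020 = (51 - 1160) - 3020 = -1109 - 3020 = -4129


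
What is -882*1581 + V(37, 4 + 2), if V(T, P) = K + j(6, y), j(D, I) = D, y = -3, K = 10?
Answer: -1394426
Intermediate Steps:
V(T, P) = 16 (V(T, P) = 10 + 6 = 16)
-882*1581 + V(37, 4 + 2) = -882*1581 + 16 = -1394442 + 16 = -1394426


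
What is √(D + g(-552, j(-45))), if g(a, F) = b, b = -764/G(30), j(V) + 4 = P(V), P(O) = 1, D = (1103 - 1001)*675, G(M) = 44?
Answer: √8328749/11 ≈ 262.36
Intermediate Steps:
D = 68850 (D = 102*675 = 68850)
j(V) = -3 (j(V) = -4 + 1 = -3)
b = -191/11 (b = -764/44 = -764*1/44 = -191/11 ≈ -17.364)
g(a, F) = -191/11
√(D + g(-552, j(-45))) = √(68850 - 191/11) = √(757159/11) = √8328749/11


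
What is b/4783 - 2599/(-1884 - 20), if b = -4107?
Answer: 4611289/9106832 ≈ 0.50636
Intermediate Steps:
b/4783 - 2599/(-1884 - 20) = -4107/4783 - 2599/(-1884 - 20) = -4107*1/4783 - 2599/(-1904) = -4107/4783 - 2599*(-1/1904) = -4107/4783 + 2599/1904 = 4611289/9106832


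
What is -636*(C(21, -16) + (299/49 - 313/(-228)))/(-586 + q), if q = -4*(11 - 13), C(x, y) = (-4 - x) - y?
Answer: -903067/538118 ≈ -1.6782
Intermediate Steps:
C(x, y) = -4 - x - y
q = 8 (q = -4*(-2) = 8)
-636*(C(21, -16) + (299/49 - 313/(-228)))/(-586 + q) = -636*((-4 - 1*21 - 1*(-16)) + (299/49 - 313/(-228)))/(-586 + 8) = -636*((-4 - 21 + 16) + (299*(1/49) - 313*(-1/228)))/(-578) = -636*(-9 + (299/49 + 313/228))*(-1)/578 = -636*(-9 + 83509/11172)*(-1)/578 = -(-903067)*(-1)/(931*578) = -636*17039/6457416 = -903067/538118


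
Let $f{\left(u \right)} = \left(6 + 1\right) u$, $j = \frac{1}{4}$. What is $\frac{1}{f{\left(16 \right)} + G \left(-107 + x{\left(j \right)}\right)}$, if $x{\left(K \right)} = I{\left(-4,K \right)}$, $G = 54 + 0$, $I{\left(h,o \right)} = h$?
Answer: $- \frac{1}{5882} \approx -0.00017001$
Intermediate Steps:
$j = \frac{1}{4} \approx 0.25$
$f{\left(u \right)} = 7 u$
$G = 54$
$x{\left(K \right)} = -4$
$\frac{1}{f{\left(16 \right)} + G \left(-107 + x{\left(j \right)}\right)} = \frac{1}{7 \cdot 16 + 54 \left(-107 - 4\right)} = \frac{1}{112 + 54 \left(-111\right)} = \frac{1}{112 - 5994} = \frac{1}{-5882} = - \frac{1}{5882}$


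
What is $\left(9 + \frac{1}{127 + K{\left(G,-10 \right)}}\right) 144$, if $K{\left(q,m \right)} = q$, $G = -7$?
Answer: $\frac{6486}{5} \approx 1297.2$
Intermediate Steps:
$\left(9 + \frac{1}{127 + K{\left(G,-10 \right)}}\right) 144 = \left(9 + \frac{1}{127 - 7}\right) 144 = \left(9 + \frac{1}{120}\right) 144 = \frac{1081}{120} \cdot 144 = \frac{6486}{5}$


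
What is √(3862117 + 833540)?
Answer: √4695657 ≈ 2166.9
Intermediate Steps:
√(3862117 + 833540) = √4695657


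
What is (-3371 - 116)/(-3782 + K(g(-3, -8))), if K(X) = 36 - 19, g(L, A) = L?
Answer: 3487/3765 ≈ 0.92616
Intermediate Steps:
K(X) = 17
(-3371 - 116)/(-3782 + K(g(-3, -8))) = (-3371 - 116)/(-3782 + 17) = -3487/(-3765) = -3487*(-1/3765) = 3487/3765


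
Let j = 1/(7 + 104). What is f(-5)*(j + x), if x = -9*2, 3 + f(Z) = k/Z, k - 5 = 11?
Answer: 61907/555 ≈ 111.54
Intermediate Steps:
k = 16 (k = 5 + 11 = 16)
j = 1/111 ≈ 0.0090090
f(Z) = -3 + 16/Z
x = -18
f(-5)*(j + x) = (-3 + 16/(-5))*(1/111 - 18) = (-3 + 16*(-1/5))*(-1997/111) = (-3 - 16/5)*(-1997/111) = -31/5*(-1997/111) = 61907/555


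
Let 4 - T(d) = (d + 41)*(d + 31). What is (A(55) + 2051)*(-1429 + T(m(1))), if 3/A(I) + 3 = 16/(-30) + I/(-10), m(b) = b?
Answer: -1538819139/271 ≈ -5.6783e+6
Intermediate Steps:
T(d) = 4 - (31 + d)*(41 + d) (T(d) = 4 - (d + 41)*(d + 31) = 4 - (41 + d)*(31 + d) = 4 - (31 + d)*(41 + d))
A(I) = 3/(-53/15 - I/10) (A(I) = 3/(-3 + (16/(-30) + I/(-10))) = 3/(-3 + (16*(-1/30) + I*(-⅒))) = 3/(-3 + (-8/15 - I/10)) = 3/(-53/15 - I/10))
(A(55) + 2051)*(-1429 + T(m(1))) = (-90/(106 + 3*55) + 2051)*(-1429 + (-1267 - 1*1² - 72*1)) = (-90/(106 + 165) + 2051)*(-1429 + (-1267 - 1*1 - 72)) = (-90/271 + 2051)*(-1429 + (-1267 - 1 - 72)) = (-90*1/271 + 2051)*(-1429 - 1340) = (-90/271 + 2051)*(-2769) = (555731/271)*(-2769) = -1538819139/271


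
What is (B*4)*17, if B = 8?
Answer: 544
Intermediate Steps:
(B*4)*17 = (8*4)*17 = 32*17 = 544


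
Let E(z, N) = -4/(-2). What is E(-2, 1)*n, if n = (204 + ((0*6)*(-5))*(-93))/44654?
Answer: 204/22327 ≈ 0.0091369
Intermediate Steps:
E(z, N) = 2 (E(z, N) = -4*(-½) = 2)
n = 102/22327 (n = (204 + (0*(-5))*(-93))*(1/44654) = (204 + 0*(-93))*(1/44654) = (204 + 0)*(1/44654) = 204*(1/44654) = 102/22327 ≈ 0.0045685)
E(-2, 1)*n = 2*(102/22327) = 204/22327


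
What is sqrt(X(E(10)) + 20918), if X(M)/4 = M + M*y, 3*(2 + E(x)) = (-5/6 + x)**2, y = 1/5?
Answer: 4*sqrt(295915)/15 ≈ 145.06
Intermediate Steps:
y = 1/5 (y = 1*(1/5) = 1/5 ≈ 0.20000)
E(x) = -2 + (-5/6 + x)**2/3
X(M) = 24*M/5 (X(M) = 4*(M + M*(1/5)) = 4*(M + M/5) = 4*(6*M/5) = 24*M/5)
sqrt(X(E(10)) + 20918) = sqrt(24*(-2 + (-5 + 6*10)**2/108)/5 + 20918) = sqrt(24*(-2 + (-5 + 60)**2/108)/5 + 20918) = sqrt(24*(-2 + (1/108)*55**2)/5 + 20918) = sqrt(24*(-2 + (1/108)*3025)/5 + 20918) = sqrt(24*(-2 + 3025/108)/5 + 20918) = sqrt((24/5)*(2809/108) + 20918) = sqrt(5618/45 + 20918) = sqrt(946928/45) = 4*sqrt(295915)/15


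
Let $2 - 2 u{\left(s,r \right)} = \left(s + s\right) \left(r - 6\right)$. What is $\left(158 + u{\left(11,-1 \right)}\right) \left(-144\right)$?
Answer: $-33984$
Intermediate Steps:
$u{\left(s,r \right)} = 1 - s \left(-6 + r\right)$ ($u{\left(s,r \right)} = 1 - \frac{\left(s + s\right) \left(r - 6\right)}{2} = 1 - \frac{2 s \left(-6 + r\right)}{2} = 1 - s \left(-6 + r\right)$)
$\left(158 + u{\left(11,-1 \right)}\right) \left(-144\right) = \left(158 + \left(1 + 6 \cdot 11 - \left(-1\right) 11\right)\right) \left(-144\right) = \left(158 + \left(1 + 66 + 11\right)\right) \left(-144\right) = \left(158 + 78\right) \left(-144\right) = 236 \left(-144\right) = -33984$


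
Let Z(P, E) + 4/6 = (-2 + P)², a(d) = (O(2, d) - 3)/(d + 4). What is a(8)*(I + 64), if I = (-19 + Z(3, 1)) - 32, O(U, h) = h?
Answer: 50/9 ≈ 5.5556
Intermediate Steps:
a(d) = (-3 + d)/(4 + d) (a(d) = (d - 3)/(d + 4) = (-3 + d)/(4 + d))
Z(P, E) = -⅔ + (-2 + P)²
I = -152/3 (I = (-19 + (-⅔ + (-2 + 3)²)) - 32 = (-19 + (-⅔ + 1²)) - 32 = (-19 + (-⅔ + 1)) - 32 = (-19 + ⅓) - 32 = -56/3 - 32 = -152/3 ≈ -50.667)
a(8)*(I + 64) = ((-3 + 8)/(4 + 8))*(-152/3 + 64) = (5/12)*(40/3) = 50/9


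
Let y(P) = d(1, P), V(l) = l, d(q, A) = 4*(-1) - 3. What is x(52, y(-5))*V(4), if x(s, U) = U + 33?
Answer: 104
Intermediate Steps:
d(q, A) = -7 (d(q, A) = -4 - 3 = -7)
y(P) = -7
x(s, U) = 33 + U
x(52, y(-5))*V(4) = (33 - 7)*4 = 26*4 = 104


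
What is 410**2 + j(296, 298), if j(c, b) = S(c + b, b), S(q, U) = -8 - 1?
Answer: 168091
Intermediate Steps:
S(q, U) = -9
j(c, b) = -9
410**2 + j(296, 298) = 410**2 - 9 = 168100 - 9 = 168091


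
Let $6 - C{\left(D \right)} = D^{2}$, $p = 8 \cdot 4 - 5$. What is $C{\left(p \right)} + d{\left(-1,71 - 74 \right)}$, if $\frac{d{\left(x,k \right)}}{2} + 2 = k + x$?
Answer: $-735$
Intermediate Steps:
$d{\left(x,k \right)} = -4 + 2 k + 2 x$ ($d{\left(x,k \right)} = -4 + 2 \left(k + x\right) = -4 + \left(2 k + 2 x\right) = -4 + 2 k + 2 x$)
$p = 27$ ($p = 32 - 5 = 27$)
$C{\left(D \right)} = 6 - D^{2}$
$C{\left(p \right)} + d{\left(-1,71 - 74 \right)} = \left(6 - 27^{2}\right) + \left(-4 + 2 \left(71 - 74\right) + 2 \left(-1\right)\right) = \left(6 - 729\right) - \left(6 - 2 \left(71 - 74\right)\right) = \left(6 - 729\right) - 12 = -723 - 12 = -735$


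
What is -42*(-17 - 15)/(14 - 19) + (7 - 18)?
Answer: -1399/5 ≈ -279.80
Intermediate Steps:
-42*(-17 - 15)/(14 - 19) + (7 - 18) = -(-1344)/(-5) - 11 = -(-1344)*(-1)/5 - 11 = -42*32/5 - 11 = -1344/5 - 11 = -1399/5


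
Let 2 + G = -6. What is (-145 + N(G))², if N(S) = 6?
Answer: 19321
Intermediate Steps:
G = -8 (G = -2 - 6 = -8)
(-145 + N(G))² = (-145 + 6)² = (-139)² = 19321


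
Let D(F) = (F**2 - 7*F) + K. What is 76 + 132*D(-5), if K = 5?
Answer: 8656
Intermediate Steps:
D(F) = 5 + F**2 - 7*F (D(F) = (F**2 - 7*F) + 5 = 5 + F**2 - 7*F)
76 + 132*D(-5) = 76 + 132*(5 + (-5)**2 - 7*(-5)) = 76 + 132*(5 + 25 + 35) = 76 + 132*65 = 76 + 8580 = 8656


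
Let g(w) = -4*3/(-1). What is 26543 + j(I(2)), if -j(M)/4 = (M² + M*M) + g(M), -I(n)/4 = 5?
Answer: 23295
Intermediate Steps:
g(w) = 12 (g(w) = -12*(-1) = 12)
I(n) = -20 (I(n) = -4*5 = -20)
j(M) = -48 - 8*M² (j(M) = -4*((M² + M*M) + 12) = -4*((M² + M²) + 12) = -4*(2*M² + 12) = -4*(12 + 2*M²) = -48 - 8*M²)
26543 + j(I(2)) = 26543 + (-48 - 8*(-20)²) = 26543 + (-48 - 8*400) = 26543 + (-48 - 3200) = 26543 - 3248 = 23295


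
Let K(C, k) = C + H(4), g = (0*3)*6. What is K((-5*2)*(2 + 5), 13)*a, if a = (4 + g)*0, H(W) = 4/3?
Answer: 0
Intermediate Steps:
H(W) = 4/3 (H(W) = 4*(⅓) = 4/3)
g = 0 (g = 0*6 = 0)
K(C, k) = 4/3 + C (K(C, k) = C + 4/3 = 4/3 + C)
a = 0 (a = (4 + 0)*0 = 4*0 = 0)
K((-5*2)*(2 + 5), 13)*a = (4/3 + (-5*2)*(2 + 5))*0 = (4/3 - 10*7)*0 = (4/3 - 70)*0 = -206/3*0 = 0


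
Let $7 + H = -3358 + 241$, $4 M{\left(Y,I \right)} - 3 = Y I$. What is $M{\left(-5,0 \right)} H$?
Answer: $-2343$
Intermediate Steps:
$M{\left(Y,I \right)} = \frac{3}{4} + \frac{I Y}{4}$ ($M{\left(Y,I \right)} = \frac{3}{4} + \frac{Y I}{4} = \frac{3}{4} + \frac{I Y}{4}$)
$H = -3124$ ($H = -7 + \left(-3358 + 241\right) = -7 - 3117 = -3124$)
$M{\left(-5,0 \right)} H = \left(\frac{3}{4} + \frac{1}{4} \cdot 0 \left(-5\right)\right) \left(-3124\right) = \left(\frac{3}{4} + 0\right) \left(-3124\right) = \frac{3}{4} \left(-3124\right) = -2343$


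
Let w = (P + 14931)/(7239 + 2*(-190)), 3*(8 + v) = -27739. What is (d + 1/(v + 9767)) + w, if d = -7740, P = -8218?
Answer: -81640013909/10549142 ≈ -7739.0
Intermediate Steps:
v = -27763/3 (v = -8 + (⅓)*(-27739) = -8 - 27739/3 = -27763/3 ≈ -9254.3)
w = 6713/6859 (w = (-8218 + 14931)/(7239 + 2*(-190)) = 6713/(7239 - 380) = 6713/6859 ≈ 0.97871)
(d + 1/(v + 9767)) + w = (-7740 + 1/(-27763/3 + 9767)) + 6713/6859 = (-7740 + 1/(1538/3)) + 6713/6859 = (-7740 + 3/1538) + 6713/6859 = -11904117/1538 + 6713/6859 = -81640013909/10549142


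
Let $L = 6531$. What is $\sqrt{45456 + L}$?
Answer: $\sqrt{51987} \approx 228.01$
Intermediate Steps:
$\sqrt{45456 + L} = \sqrt{45456 + 6531} = \sqrt{51987}$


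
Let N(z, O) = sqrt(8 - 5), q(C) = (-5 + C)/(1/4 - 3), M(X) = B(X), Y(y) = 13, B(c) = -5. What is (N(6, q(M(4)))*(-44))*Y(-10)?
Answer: -572*sqrt(3) ≈ -990.73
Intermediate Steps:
M(X) = -5
q(C) = 20/11 - 4*C/11 (q(C) = (-5 + C)/(1/4 - 3) = (-5 + C)/(-11/4) = (-5 + C)*(-4/11) = 20/11 - 4*C/11)
N(z, O) = sqrt(3)
(N(6, q(M(4)))*(-44))*Y(-10) = (sqrt(3)*(-44))*13 = -44*sqrt(3)*13 = -572*sqrt(3)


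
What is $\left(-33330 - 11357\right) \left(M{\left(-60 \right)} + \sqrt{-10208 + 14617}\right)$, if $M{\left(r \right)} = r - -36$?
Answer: $1072488 - 44687 \sqrt{4409} \approx -1.8947 \cdot 10^{6}$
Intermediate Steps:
$M{\left(r \right)} = 36 + r$ ($M{\left(r \right)} = r + 36 = 36 + r$)
$\left(-33330 - 11357\right) \left(M{\left(-60 \right)} + \sqrt{-10208 + 14617}\right) = \left(-33330 - 11357\right) \left(\left(36 - 60\right) + \sqrt{-10208 + 14617}\right) = - 44687 \left(-24 + \sqrt{4409}\right) = 1072488 - 44687 \sqrt{4409}$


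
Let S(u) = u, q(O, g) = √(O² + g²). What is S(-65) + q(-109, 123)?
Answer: -65 + √27010 ≈ 99.347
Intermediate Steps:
S(-65) + q(-109, 123) = -65 + √((-109)² + 123²) = -65 + √(11881 + 15129) = -65 + √27010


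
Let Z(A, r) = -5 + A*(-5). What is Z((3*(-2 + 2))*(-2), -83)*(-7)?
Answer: 35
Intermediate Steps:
Z(A, r) = -5 - 5*A
Z((3*(-2 + 2))*(-2), -83)*(-7) = (-5 - 5*3*(-2 + 2)*(-2))*(-7) = (-5 - 5*3*0*(-2))*(-7) = (-5 - 0*(-2))*(-7) = (-5 - 5*0)*(-7) = (-5 + 0)*(-7) = -5*(-7) = 35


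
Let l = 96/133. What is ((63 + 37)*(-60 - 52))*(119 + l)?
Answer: -25476800/19 ≈ -1.3409e+6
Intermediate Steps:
l = 96/133 (l = 96*(1/133) = 96/133 ≈ 0.72180)
((63 + 37)*(-60 - 52))*(119 + l) = ((63 + 37)*(-60 - 52))*(119 + 96/133) = (100*(-112))*(15923/133) = -11200*15923/133 = -25476800/19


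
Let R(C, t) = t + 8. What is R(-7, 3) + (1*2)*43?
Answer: 97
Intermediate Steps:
R(C, t) = 8 + t
R(-7, 3) + (1*2)*43 = (8 + 3) + (1*2)*43 = 11 + 2*43 = 11 + 86 = 97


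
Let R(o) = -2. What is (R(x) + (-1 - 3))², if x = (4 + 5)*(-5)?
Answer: 36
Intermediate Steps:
x = -45 (x = 9*(-5) = -45)
(R(x) + (-1 - 3))² = (-2 + (-1 - 3))² = (-2 - 4)² = (-6)² = 36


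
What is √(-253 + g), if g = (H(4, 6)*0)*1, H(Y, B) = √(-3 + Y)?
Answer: I*√253 ≈ 15.906*I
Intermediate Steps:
g = 0 (g = (√(-3 + 4)*0)*1 = (√1*0)*1 = (1*0)*1 = 0*1 = 0)
√(-253 + g) = √(-253 + 0) = √(-253) = I*√253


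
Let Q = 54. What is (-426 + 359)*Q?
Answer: -3618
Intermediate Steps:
(-426 + 359)*Q = (-426 + 359)*54 = -67*54 = -3618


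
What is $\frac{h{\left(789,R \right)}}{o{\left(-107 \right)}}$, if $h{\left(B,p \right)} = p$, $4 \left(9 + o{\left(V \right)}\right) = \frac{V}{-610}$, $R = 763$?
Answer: $- \frac{1861720}{21853} \approx -85.193$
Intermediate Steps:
$o{\left(V \right)} = -9 - \frac{V}{2440}$ ($o{\left(V \right)} = -9 + \frac{V \frac{1}{-610}}{4} = -9 + \frac{V \left(- \frac{1}{610}\right)}{4} = -9 + \frac{\left(- \frac{1}{610}\right) V}{4} = -9 - \frac{V}{2440}$)
$\frac{h{\left(789,R \right)}}{o{\left(-107 \right)}} = \frac{763}{-9 - - \frac{107}{2440}} = \frac{763}{-9 + \frac{107}{2440}} = \frac{763}{- \frac{21853}{2440}} = 763 \left(- \frac{2440}{21853}\right) = - \frac{1861720}{21853}$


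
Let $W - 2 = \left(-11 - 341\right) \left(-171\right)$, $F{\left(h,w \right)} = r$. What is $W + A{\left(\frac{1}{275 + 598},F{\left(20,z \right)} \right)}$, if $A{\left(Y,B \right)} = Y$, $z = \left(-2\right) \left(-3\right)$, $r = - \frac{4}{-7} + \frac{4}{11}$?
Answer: $\frac{52549363}{873} \approx 60194.0$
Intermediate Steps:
$r = \frac{72}{77}$ ($r = \left(-4\right) \left(- \frac{1}{7}\right) + 4 \cdot \frac{1}{11} = \frac{4}{7} + \frac{4}{11} = \frac{72}{77} \approx 0.93507$)
$z = 6$
$F{\left(h,w \right)} = \frac{72}{77}$
$W = 60194$ ($W = 2 + \left(-11 - 341\right) \left(-171\right) = 2 - -60192 = 2 + 60192 = 60194$)
$W + A{\left(\frac{1}{275 + 598},F{\left(20,z \right)} \right)} = 60194 + \frac{1}{275 + 598} = 60194 + \frac{1}{873} = \frac{52549363}{873}$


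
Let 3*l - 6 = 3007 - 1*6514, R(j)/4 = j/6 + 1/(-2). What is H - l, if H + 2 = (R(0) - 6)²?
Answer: 1229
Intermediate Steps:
R(j) = -2 + 2*j/3 (R(j) = 4*(j/6 + 1/(-2)) = 4*(j*(⅙) + 1*(-½)) = 4*(j/6 - ½) = 4*(-½ + j/6) = -2 + 2*j/3)
l = -1167 (l = 2 + (3007 - 1*6514)/3 = 2 + (3007 - 6514)/3 = 2 + (⅓)*(-3507) = 2 - 1169 = -1167)
H = 62 (H = -2 + ((-2 + (⅔)*0) - 6)² = -2 + ((-2 + 0) - 6)² = -2 + (-2 - 6)² = -2 + (-8)² = -2 + 64 = 62)
H - l = 62 - 1*(-1167) = 62 + 1167 = 1229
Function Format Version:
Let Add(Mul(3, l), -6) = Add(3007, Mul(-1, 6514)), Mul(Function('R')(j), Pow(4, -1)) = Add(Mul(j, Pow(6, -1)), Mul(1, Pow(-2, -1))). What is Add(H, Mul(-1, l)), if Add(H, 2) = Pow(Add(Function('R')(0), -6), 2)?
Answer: 1229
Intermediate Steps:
Function('R')(j) = Add(-2, Mul(Rational(2, 3), j)) (Function('R')(j) = Mul(4, Add(Mul(j, Pow(6, -1)), Mul(1, Pow(-2, -1)))) = Mul(4, Add(Mul(j, Rational(1, 6)), Mul(1, Rational(-1, 2)))) = Mul(4, Add(Mul(Rational(1, 6), j), Rational(-1, 2))) = Mul(4, Add(Rational(-1, 2), Mul(Rational(1, 6), j))) = Add(-2, Mul(Rational(2, 3), j)))
l = -1167 (l = Add(2, Mul(Rational(1, 3), Add(3007, Mul(-1, 6514)))) = Add(2, Mul(Rational(1, 3), Add(3007, -6514))) = Add(2, Mul(Rational(1, 3), -3507)) = Add(2, -1169) = -1167)
H = 62 (H = Add(-2, Pow(Add(Add(-2, Mul(Rational(2, 3), 0)), -6), 2)) = Add(-2, Pow(Add(Add(-2, 0), -6), 2)) = Add(-2, Pow(Add(-2, -6), 2)) = Add(-2, Pow(-8, 2)) = Add(-2, 64) = 62)
Add(H, Mul(-1, l)) = Add(62, Mul(-1, -1167)) = Add(62, 1167) = 1229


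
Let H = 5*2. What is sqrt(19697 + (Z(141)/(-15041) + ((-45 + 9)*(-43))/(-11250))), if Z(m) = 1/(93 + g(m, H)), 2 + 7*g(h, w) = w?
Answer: sqrt(7156729709902204766)/19061575 ≈ 140.35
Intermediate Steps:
H = 10
g(h, w) = -2/7 + w/7
Z(m) = 7/659 (Z(m) = 1/(93 + (-2/7 + (1/7)*10)) = 1/(93 + (-2/7 + 10/7)) = 1/(93 + 8/7) = 1/(659/7) = 7/659)
sqrt(19697 + (Z(141)/(-15041) + ((-45 + 9)*(-43))/(-11250))) = sqrt(19697 + ((7/659)/(-15041) + ((-45 + 9)*(-43))/(-11250))) = sqrt(19697 + ((7/659)*(-1/15041) - 36*(-43)*(-1/11250))) = sqrt(19697 + (-7/9912019 + 1548*(-1/11250))) = sqrt(19697 + (-7/9912019 - 86/625)) = sqrt(19697 - 852438009/6195011875) = sqrt(122022296463866/6195011875) = sqrt(7156729709902204766)/19061575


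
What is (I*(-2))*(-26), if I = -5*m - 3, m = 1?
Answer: -416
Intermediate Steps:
I = -8 (I = -5*1 - 3 = -5 - 3 = -8)
(I*(-2))*(-26) = -8*(-2)*(-26) = 16*(-26) = -416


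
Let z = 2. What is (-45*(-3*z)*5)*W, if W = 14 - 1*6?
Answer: 10800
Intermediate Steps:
W = 8 (W = 14 - 6 = 8)
(-45*(-3*z)*5)*W = -45*(-3*2)*5*8 = -(-270)*5*8 = -45*(-30)*8 = 1350*8 = 10800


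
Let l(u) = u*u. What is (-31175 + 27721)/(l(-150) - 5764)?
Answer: -1727/8368 ≈ -0.20638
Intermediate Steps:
l(u) = u²
(-31175 + 27721)/(l(-150) - 5764) = (-31175 + 27721)/((-150)² - 5764) = -3454/(22500 - 5764) = -3454/16736 = -3454*1/16736 = -1727/8368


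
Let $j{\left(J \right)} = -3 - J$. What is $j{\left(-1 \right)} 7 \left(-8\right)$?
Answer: $112$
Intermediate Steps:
$j{\left(-1 \right)} 7 \left(-8\right) = \left(-3 - -1\right) 7 \left(-8\right) = \left(-3 + 1\right) 7 \left(-8\right) = \left(-2\right) 7 \left(-8\right) = \left(-14\right) \left(-8\right) = 112$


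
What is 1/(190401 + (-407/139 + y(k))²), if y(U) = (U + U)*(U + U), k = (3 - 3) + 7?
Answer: 19321/4398962290 ≈ 4.3922e-6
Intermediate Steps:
k = 7 (k = 0 + 7 = 7)
y(U) = 4*U² (y(U) = (2*U)*(2*U) = 4*U²)
1/(190401 + (-407/139 + y(k))²) = 1/(190401 + (-407/139 + 4*7²)²) = 1/(190401 + (-407*1/139 + 4*49)²) = 1/(190401 + (-407/139 + 196)²) = 1/(190401 + (26837/139)²) = 1/(190401 + 720224569/19321) = 1/(4398962290/19321) = 19321/4398962290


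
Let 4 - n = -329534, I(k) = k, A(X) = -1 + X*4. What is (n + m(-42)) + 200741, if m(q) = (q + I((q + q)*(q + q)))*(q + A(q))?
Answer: -949675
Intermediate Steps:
A(X) = -1 + 4*X
n = 329538 (n = 4 - 1*(-329534) = 4 + 329534 = 329538)
m(q) = (-1 + 5*q)*(q + 4*q²) (m(q) = (q + (q + q)*(q + q))*(q + (-1 + 4*q)) = (q + (2*q)*(2*q))*(-1 + 5*q) = (q + 4*q²)*(-1 + 5*q) = (-1 + 5*q)*(q + 4*q²))
(n + m(-42)) + 200741 = (329538 - 42*(-1 - 42 + 20*(-42)²)) + 200741 = (329538 - 42*(-1 - 42 + 20*1764)) + 200741 = (329538 - 42*(-1 - 42 + 35280)) + 200741 = (329538 - 42*35237) + 200741 = (329538 - 1479954) + 200741 = -1150416 + 200741 = -949675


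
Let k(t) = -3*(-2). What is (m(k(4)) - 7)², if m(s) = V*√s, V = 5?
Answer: 199 - 70*√6 ≈ 27.536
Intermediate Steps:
k(t) = 6
m(s) = 5*√s
(m(k(4)) - 7)² = (5*√6 - 7)² = (-7 + 5*√6)²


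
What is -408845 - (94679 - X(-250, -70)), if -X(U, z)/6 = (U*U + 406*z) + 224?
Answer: -709348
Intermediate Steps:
X(U, z) = -1344 - 2436*z - 6*U² (X(U, z) = -6*((U*U + 406*z) + 224) = -6*((U² + 406*z) + 224) = -6*(224 + U² + 406*z) = -1344 - 2436*z - 6*U²)
-408845 - (94679 - X(-250, -70)) = -408845 - (94679 - (-1344 - 2436*(-70) - 6*(-250)²)) = -408845 - (94679 - (-1344 + 170520 - 6*62500)) = -408845 - (94679 - (-1344 + 170520 - 375000)) = -408845 - (94679 - 1*(-205824)) = -408845 - (94679 + 205824) = -408845 - 1*300503 = -408845 - 300503 = -709348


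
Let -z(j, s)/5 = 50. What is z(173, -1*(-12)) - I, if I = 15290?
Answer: -15540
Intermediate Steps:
z(j, s) = -250 (z(j, s) = -5*50 = -250)
z(173, -1*(-12)) - I = -250 - 1*15290 = -250 - 15290 = -15540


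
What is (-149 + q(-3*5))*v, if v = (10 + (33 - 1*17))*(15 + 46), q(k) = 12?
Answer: -217282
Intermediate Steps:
v = 1586 (v = (10 + (33 - 17))*61 = (10 + 16)*61 = 26*61 = 1586)
(-149 + q(-3*5))*v = (-149 + 12)*1586 = -137*1586 = -217282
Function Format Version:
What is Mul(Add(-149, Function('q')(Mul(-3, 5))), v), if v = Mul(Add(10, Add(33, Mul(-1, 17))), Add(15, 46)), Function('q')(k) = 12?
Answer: -217282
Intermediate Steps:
v = 1586 (v = Mul(Add(10, Add(33, -17)), 61) = Mul(Add(10, 16), 61) = Mul(26, 61) = 1586)
Mul(Add(-149, Function('q')(Mul(-3, 5))), v) = Mul(Add(-149, 12), 1586) = Mul(-137, 1586) = -217282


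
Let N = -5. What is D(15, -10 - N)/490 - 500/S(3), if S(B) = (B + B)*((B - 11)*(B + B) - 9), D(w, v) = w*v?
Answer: 21935/16758 ≈ 1.3089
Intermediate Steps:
D(w, v) = v*w
S(B) = 2*B*(-9 + 2*B*(-11 + B)) (S(B) = (2*B)*((-11 + B)*(2*B) - 9) = (2*B)*(2*B*(-11 + B) - 9) = (2*B)*(-9 + 2*B*(-11 + B)) = 2*B*(-9 + 2*B*(-11 + B)))
D(15, -10 - N)/490 - 500/S(3) = ((-10 - 1*(-5))*15)/490 - 500*1/(6*(-9 - 22*3 + 2*3**2)) = ((-10 + 5)*15)*(1/490) - 500*1/(6*(-9 - 66 + 2*9)) = -5*15*(1/490) - 500*1/(6*(-9 - 66 + 18)) = -75*1/490 - 500/(2*3*(-57)) = -15/98 - 500/(-342) = -15/98 - 500*(-1/342) = -15/98 + 250/171 = 21935/16758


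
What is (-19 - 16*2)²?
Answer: 2601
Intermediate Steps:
(-19 - 16*2)² = (-19 - 32)² = (-51)² = 2601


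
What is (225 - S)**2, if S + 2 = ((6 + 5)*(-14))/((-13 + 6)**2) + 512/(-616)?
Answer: 316306225/5929 ≈ 53349.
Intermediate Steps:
S = -460/77 (S = -2 + (((6 + 5)*(-14))/((-13 + 6)**2) + 512/(-616)) = -2 + ((11*(-14))/((-7)**2) + 512*(-1/616)) = -2 + (-154/49 - 64/77) = -2 + (-154*1/49 - 64/77) = -2 + (-22/7 - 64/77) = -2 - 306/77 = -460/77 ≈ -5.9740)
(225 - S)**2 = (225 - 1*(-460/77))**2 = (225 + 460/77)**2 = (17785/77)**2 = 316306225/5929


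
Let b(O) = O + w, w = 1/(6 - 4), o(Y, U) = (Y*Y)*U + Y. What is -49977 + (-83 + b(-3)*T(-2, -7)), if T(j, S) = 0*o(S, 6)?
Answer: -50060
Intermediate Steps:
o(Y, U) = Y + U*Y**2 (o(Y, U) = Y**2*U + Y = U*Y**2 + Y = Y + U*Y**2)
w = 1/2 ≈ 0.50000
T(j, S) = 0 (T(j, S) = 0*(S*(1 + 6*S)) = 0)
b(O) = 1/2 + O (b(O) = O + 1/2 = 1/2 + O)
-49977 + (-83 + b(-3)*T(-2, -7)) = -49977 + (-83 + (1/2 - 3)*0) = -49977 + (-83 - 5/2*0) = -49977 + (-83 + 0) = -49977 - 83 = -50060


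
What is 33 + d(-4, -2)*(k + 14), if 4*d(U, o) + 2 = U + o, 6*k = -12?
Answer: 9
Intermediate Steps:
k = -2 (k = (⅙)*(-12) = -2)
d(U, o) = -½ + U/4 + o/4 (d(U, o) = -½ + (U + o)/4 = -½ + (U/4 + o/4) = -½ + U/4 + o/4)
33 + d(-4, -2)*(k + 14) = 33 + (-½ + (¼)*(-4) + (¼)*(-2))*(-2 + 14) = 33 + (-½ - 1 - ½)*12 = 33 - 2*12 = 33 - 24 = 9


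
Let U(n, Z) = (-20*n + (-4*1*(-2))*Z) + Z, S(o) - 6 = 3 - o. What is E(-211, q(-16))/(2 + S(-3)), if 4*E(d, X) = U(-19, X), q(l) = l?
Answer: 59/14 ≈ 4.2143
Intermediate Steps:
S(o) = 9 - o (S(o) = 6 + (3 - o) = 9 - o)
U(n, Z) = -20*n + 9*Z (U(n, Z) = (-20*n + (-4*(-2))*Z) + Z = (-20*n + 8*Z) + Z = -20*n + 9*Z)
E(d, X) = 95 + 9*X/4 (E(d, X) = (-20*(-19) + 9*X)/4 = (380 + 9*X)/4 = 95 + 9*X/4)
E(-211, q(-16))/(2 + S(-3)) = (95 + (9/4)*(-16))/(2 + (9 - 1*(-3))) = (95 - 36)/(2 + (9 + 3)) = 59/(2 + 12) = 59/14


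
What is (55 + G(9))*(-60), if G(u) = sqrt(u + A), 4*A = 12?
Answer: -3300 - 120*sqrt(3) ≈ -3507.8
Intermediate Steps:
A = 3 (A = (1/4)*12 = 3)
G(u) = sqrt(3 + u) (G(u) = sqrt(u + 3) = sqrt(3 + u))
(55 + G(9))*(-60) = (55 + sqrt(3 + 9))*(-60) = (55 + sqrt(12))*(-60) = (55 + 2*sqrt(3))*(-60) = -3300 - 120*sqrt(3)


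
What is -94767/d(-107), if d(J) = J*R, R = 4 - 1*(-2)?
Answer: 31589/214 ≈ 147.61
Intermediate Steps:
R = 6 (R = 4 + 2 = 6)
d(J) = 6*J (d(J) = J*6 = 6*J)
-94767/d(-107) = -94767/(6*(-107)) = -94767/(-642) = -94767*(-1/642) = 31589/214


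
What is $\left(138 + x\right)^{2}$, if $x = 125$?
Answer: $69169$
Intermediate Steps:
$\left(138 + x\right)^{2} = \left(138 + 125\right)^{2} = 263^{2} = 69169$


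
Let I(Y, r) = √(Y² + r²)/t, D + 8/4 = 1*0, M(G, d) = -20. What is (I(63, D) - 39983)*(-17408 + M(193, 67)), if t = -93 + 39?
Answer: 696823724 + 8714*√3973/27 ≈ 6.9684e+8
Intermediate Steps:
t = -54
D = -2 (D = -2 + 1*0 = -2 + 0 = -2)
I(Y, r) = -√(Y² + r²)/54 (I(Y, r) = √(Y² + r²)/(-54) = √(Y² + r²)*(-1/54) = -√(Y² + r²)/54)
(I(63, D) - 39983)*(-17408 + M(193, 67)) = (-√(63² + (-2)²)/54 - 39983)*(-17408 - 20) = (-√(3969 + 4)/54 - 39983)*(-17428) = (-√3973/54 - 39983)*(-17428) = (-39983 - √3973/54)*(-17428) = 696823724 + 8714*√3973/27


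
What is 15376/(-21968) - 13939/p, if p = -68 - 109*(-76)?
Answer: -27033823/11280568 ≈ -2.3965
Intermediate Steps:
p = 8216 (p = -68 + 8284 = 8216)
15376/(-21968) - 13939/p = 15376/(-21968) - 13939/8216 = 15376*(-1/21968) - 13939*1/8216 = -961/1373 - 13939/8216 = -27033823/11280568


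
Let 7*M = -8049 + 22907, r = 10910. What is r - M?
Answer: 61512/7 ≈ 8787.4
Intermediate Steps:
M = 14858/7 (M = (-8049 + 22907)/7 = (1/7)*14858 = 14858/7 ≈ 2122.6)
r - M = 10910 - 1*14858/7 = 10910 - 14858/7 = 61512/7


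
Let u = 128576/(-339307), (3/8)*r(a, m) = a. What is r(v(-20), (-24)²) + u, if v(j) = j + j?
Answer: -108963968/1017921 ≈ -107.05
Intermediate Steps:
v(j) = 2*j
r(a, m) = 8*a/3
u = -128576/339307 (u = 128576*(-1/339307) = -128576/339307 ≈ -0.37894)
r(v(-20), (-24)²) + u = 8*(2*(-20))/3 - 128576/339307 = (8/3)*(-40) - 128576/339307 = -320/3 - 128576/339307 = -108963968/1017921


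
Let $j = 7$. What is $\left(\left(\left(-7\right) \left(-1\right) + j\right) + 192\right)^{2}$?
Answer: $42436$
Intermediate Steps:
$\left(\left(\left(-7\right) \left(-1\right) + j\right) + 192\right)^{2} = \left(\left(\left(-7\right) \left(-1\right) + 7\right) + 192\right)^{2} = \left(\left(7 + 7\right) + 192\right)^{2} = \left(14 + 192\right)^{2} = 206^{2} = 42436$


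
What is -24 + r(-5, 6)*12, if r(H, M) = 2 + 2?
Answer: 24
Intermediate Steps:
r(H, M) = 4
-24 + r(-5, 6)*12 = -24 + 4*12 = -24 + 48 = 24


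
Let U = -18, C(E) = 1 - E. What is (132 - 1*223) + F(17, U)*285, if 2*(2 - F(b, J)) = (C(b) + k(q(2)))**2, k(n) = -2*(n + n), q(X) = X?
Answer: -81601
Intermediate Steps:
k(n) = -4*n
F(b, J) = 2 - (-7 - b)**2/2 (F(b, J) = 2 - ((1 - b) - 4*2)**2/2 = 2 - ((1 - b) - 8)**2/2 = 2 - (-7 - b)**2/2)
(132 - 1*223) + F(17, U)*285 = (132 - 1*223) + (2 - (7 + 17)**2/2)*285 = (132 - 223) + (2 - 1/2*24**2)*285 = -91 + (2 - 1/2*576)*285 = -91 + (2 - 288)*285 = -91 - 286*285 = -91 - 81510 = -81601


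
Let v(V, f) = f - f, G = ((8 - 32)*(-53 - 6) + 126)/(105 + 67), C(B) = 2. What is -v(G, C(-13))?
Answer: 0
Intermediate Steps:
G = 771/86 (G = (-24*(-59) + 126)/172 = (1416 + 126)*(1/172) = 1542*(1/172) = 771/86 ≈ 8.9651)
v(V, f) = 0
-v(G, C(-13)) = -1*0 = 0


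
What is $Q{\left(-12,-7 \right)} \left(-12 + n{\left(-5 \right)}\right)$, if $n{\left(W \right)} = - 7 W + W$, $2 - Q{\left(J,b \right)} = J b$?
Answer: $-1476$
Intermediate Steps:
$Q{\left(J,b \right)} = 2 - J b$
$n{\left(W \right)} = - 6 W$
$Q{\left(-12,-7 \right)} \left(-12 + n{\left(-5 \right)}\right) = \left(2 - \left(-12\right) \left(-7\right)\right) \left(-12 - -30\right) = \left(2 - 84\right) \left(-12 + 30\right) = \left(-82\right) 18 = -1476$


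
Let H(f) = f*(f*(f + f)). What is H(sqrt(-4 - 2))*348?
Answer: -4176*I*sqrt(6) ≈ -10229.0*I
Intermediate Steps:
H(f) = 2*f**3 (H(f) = f*(f*(2*f)) = f*(2*f**2) = 2*f**3)
H(sqrt(-4 - 2))*348 = (2*(sqrt(-4 - 2))**3)*348 = (2*(sqrt(-6))**3)*348 = (2*(I*sqrt(6))**3)*348 = (2*(-6*I*sqrt(6)))*348 = -12*I*sqrt(6)*348 = -4176*I*sqrt(6)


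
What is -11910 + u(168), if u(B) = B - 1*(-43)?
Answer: -11699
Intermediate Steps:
u(B) = 43 + B (u(B) = B + 43 = 43 + B)
-11910 + u(168) = -11910 + (43 + 168) = -11910 + 211 = -11699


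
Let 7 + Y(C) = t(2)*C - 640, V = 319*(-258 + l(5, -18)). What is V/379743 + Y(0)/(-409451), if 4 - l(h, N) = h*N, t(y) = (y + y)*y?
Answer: -3025020685/22212307299 ≈ -0.13619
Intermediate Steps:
t(y) = 2*y² (t(y) = (2*y)*y = 2*y²)
l(h, N) = 4 - N*h (l(h, N) = 4 - h*N = 4 - N*h)
V = -52316 (V = 319*(-258 + (4 - 1*(-18)*5)) = 319*(-258 + (4 + 90)) = 319*(-258 + 94) = 319*(-164) = -52316)
Y(C) = -647 + 8*C (Y(C) = -7 + ((2*2²)*C - 640) = -7 + ((2*4)*C - 640) = -7 + (8*C - 640) = -7 + (-640 + 8*C) = -647 + 8*C)
V/379743 + Y(0)/(-409451) = -52316/379743 + (-647 + 8*0)/(-409451) = -52316*1/379743 + (-647 + 0)*(-1/409451) = -52316/379743 - 647*(-1/409451) = -52316/379743 + 647/409451 = -3025020685/22212307299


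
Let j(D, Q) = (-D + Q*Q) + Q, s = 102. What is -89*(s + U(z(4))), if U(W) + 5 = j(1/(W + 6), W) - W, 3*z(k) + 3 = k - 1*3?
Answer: -1246445/144 ≈ -8655.9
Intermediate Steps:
j(D, Q) = Q + Q² - D (j(D, Q) = (-D + Q²) + Q = (Q² - D) + Q = Q + Q² - D)
z(k) = -2 + k/3 (z(k) = -1 + (k - 1*3)/3 = -1 + (k - 3)/3 = -1 + (-3 + k)/3 = -1 + (-1 + k/3) = -2 + k/3)
U(W) = -5 + W² - 1/(6 + W) (U(W) = -5 + ((W + W² - 1/(W + 6)) - W) = -5 + ((W + W² - 1/(6 + W)) - W) = -5 + (W² - 1/(6 + W)) = -5 + W² - 1/(6 + W))
-89*(s + U(z(4))) = -89*(102 + (-1 + (-5 + (-2 + (⅓)*4)²)*(6 + (-2 + (⅓)*4)))/(6 + (-2 + (⅓)*4))) = -89*(102 + (-1 + (-5 + (-2 + 4/3)²)*(6 + (-2 + 4/3)))/(6 + (-2 + 4/3))) = -89*(102 + (-1 + (-5 + (-⅔)²)*(6 - ⅔))/(6 - ⅔)) = -89*(102 + (-1 + (-5 + 4/9)*(16/3))/(16/3)) = -89*(102 + 3*(-1 - 41/9*16/3)/16) = -89*(102 + 3*(-1 - 656/27)/16) = -89*(102 + (3/16)*(-683/27)) = -89*(102 - 683/144) = -89*14005/144 = -1246445/144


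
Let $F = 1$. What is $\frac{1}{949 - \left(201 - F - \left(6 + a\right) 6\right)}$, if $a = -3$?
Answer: $\frac{1}{767} \approx 0.0013038$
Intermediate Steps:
$\frac{1}{949 - \left(201 - F - \left(6 + a\right) 6\right)} = \frac{1}{949 - \left(200 - \left(6 - 3\right) 6\right)} = \frac{1}{949 + \left(\left(3 \cdot 6 + 1\right) - 201\right)} = \frac{1}{949 + \left(\left(18 + 1\right) - 201\right)} = \frac{1}{949 + \left(19 - 201\right)} = \frac{1}{949 - 182} = \frac{1}{767}$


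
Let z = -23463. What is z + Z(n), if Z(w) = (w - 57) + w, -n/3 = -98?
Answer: -22932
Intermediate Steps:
n = 294 (n = -3*(-98) = 294)
Z(w) = -57 + 2*w (Z(w) = (-57 + w) + w = -57 + 2*w)
z + Z(n) = -23463 + (-57 + 2*294) = -23463 + (-57 + 588) = -23463 + 531 = -22932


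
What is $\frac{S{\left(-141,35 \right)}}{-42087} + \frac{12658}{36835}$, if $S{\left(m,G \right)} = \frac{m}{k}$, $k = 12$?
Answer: $\frac{2132680229}{6201098580} \approx 0.34392$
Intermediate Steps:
$S{\left(m,G \right)} = \frac{m}{12}$
$\frac{S{\left(-141,35 \right)}}{-42087} + \frac{12658}{36835} = \frac{\frac{1}{12} \left(-141\right)}{-42087} + \frac{12658}{36835} = \left(- \frac{47}{4}\right) \left(- \frac{1}{42087}\right) + 12658 \cdot \frac{1}{36835} = \frac{47}{168348} + \frac{12658}{36835} = \frac{2132680229}{6201098580}$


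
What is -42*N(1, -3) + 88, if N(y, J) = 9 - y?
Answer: -248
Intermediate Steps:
-42*N(1, -3) + 88 = -42*(9 - 1*1) + 88 = -42*(9 - 1) + 88 = -42*8 + 88 = -336 + 88 = -248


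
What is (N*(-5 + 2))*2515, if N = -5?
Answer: 37725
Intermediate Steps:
(N*(-5 + 2))*2515 = -5*(-5 + 2)*2515 = -5*(-3)*2515 = 15*2515 = 37725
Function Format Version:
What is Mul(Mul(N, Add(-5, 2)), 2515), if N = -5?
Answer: 37725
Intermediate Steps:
Mul(Mul(N, Add(-5, 2)), 2515) = Mul(Mul(-5, Add(-5, 2)), 2515) = Mul(Mul(-5, -3), 2515) = Mul(15, 2515) = 37725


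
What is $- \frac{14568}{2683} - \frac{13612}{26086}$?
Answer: $- \frac{208270922}{34994369} \approx -5.9516$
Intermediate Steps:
$- \frac{14568}{2683} - \frac{13612}{26086} = \left(-14568\right) \frac{1}{2683} - \frac{6806}{13043} = - \frac{14568}{2683} - \frac{6806}{13043} = - \frac{208270922}{34994369}$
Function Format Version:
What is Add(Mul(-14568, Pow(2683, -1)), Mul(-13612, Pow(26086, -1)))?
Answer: Rational(-208270922, 34994369) ≈ -5.9516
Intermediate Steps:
Add(Mul(-14568, Pow(2683, -1)), Mul(-13612, Pow(26086, -1))) = Add(Mul(-14568, Rational(1, 2683)), Mul(-13612, Rational(1, 26086))) = Add(Rational(-14568, 2683), Rational(-6806, 13043)) = Rational(-208270922, 34994369)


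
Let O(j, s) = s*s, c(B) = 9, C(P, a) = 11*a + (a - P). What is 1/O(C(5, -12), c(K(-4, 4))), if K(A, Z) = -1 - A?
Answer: 1/81 ≈ 0.012346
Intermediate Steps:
C(P, a) = -P + 12*a
O(j, s) = s**2
1/O(C(5, -12), c(K(-4, 4))) = 1/(9**2) = 1/81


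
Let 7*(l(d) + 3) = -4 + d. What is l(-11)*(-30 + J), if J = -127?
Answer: 5652/7 ≈ 807.43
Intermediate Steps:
l(d) = -25/7 + d/7 (l(d) = -3 + (-4 + d)/7 = -3 + (-4/7 + d/7) = -25/7 + d/7)
l(-11)*(-30 + J) = (-25/7 + (1/7)*(-11))*(-30 - 127) = (-25/7 - 11/7)*(-157) = -36/7*(-157) = 5652/7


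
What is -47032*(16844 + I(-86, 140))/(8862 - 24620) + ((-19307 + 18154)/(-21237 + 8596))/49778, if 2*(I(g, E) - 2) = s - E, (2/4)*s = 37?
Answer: 248786917517935071/4957811096542 ≈ 50181.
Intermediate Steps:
s = 74 (s = 2*37 = 74)
I(g, E) = 39 - E/2 (I(g, E) = 2 + (74 - E)/2 = 2 + (37 - E/2) = 39 - E/2)
-47032*(16844 + I(-86, 140))/(8862 - 24620) + ((-19307 + 18154)/(-21237 + 8596))/49778 = -47032*(16844 + (39 - ½*140))/(8862 - 24620) + ((-19307 + 18154)/(-21237 + 8596))/49778 = -47032/((-15758/(16844 + (39 - 70)))) - 1153/(-12641)*(1/49778) = -47032/((-15758/(16844 - 31))) - 1153*(-1/12641)*(1/49778) = -47032/((-15758/16813)) + (1153/12641)*(1/49778) = -47032/((-15758*1/16813)) + 1153/629243698 = -47032/(-15758/16813) + 1153/629243698 = -47032*(-16813/15758) + 1153/629243698 = 395374508/7879 + 1153/629243698 = 248786917517935071/4957811096542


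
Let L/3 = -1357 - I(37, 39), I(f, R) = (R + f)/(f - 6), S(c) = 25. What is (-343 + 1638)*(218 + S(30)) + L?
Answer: 9628806/31 ≈ 3.1061e+5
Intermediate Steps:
I(f, R) = (R + f)/(-6 + f)
L = -126429/31 (L = 3*(-1357 - (39 + 37)/(-6 + 37)) = 3*(-1357 - 76/31) = 3*(-42143/31) = -126429/31 ≈ -4078.4)
(-343 + 1638)*(218 + S(30)) + L = (-343 + 1638)*(218 + 25) - 126429/31 = 1295*243 - 126429/31 = 314685 - 126429/31 = 9628806/31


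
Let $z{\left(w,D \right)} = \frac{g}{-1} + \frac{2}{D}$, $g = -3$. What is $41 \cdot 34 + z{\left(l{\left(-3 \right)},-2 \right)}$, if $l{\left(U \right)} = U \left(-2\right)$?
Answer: $1396$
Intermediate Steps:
$l{\left(U \right)} = - 2 U$
$z{\left(w,D \right)} = 3 + \frac{2}{D}$ ($z{\left(w,D \right)} = - \frac{3}{-1} + \frac{2}{D} = \left(-3\right) \left(-1\right) + \frac{2}{D} = 3 + \frac{2}{D}$)
$41 \cdot 34 + z{\left(l{\left(-3 \right)},-2 \right)} = 41 \cdot 34 + \left(3 + \frac{2}{-2}\right) = 1394 + \left(3 + 2 \left(- \frac{1}{2}\right)\right) = 1394 + \left(3 - 1\right) = 1394 + 2 = 1396$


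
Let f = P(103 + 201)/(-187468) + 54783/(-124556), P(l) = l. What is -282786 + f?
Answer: -1650784530561989/5837566052 ≈ -2.8279e+5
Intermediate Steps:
f = -2576981117/5837566052 (f = (103 + 201)/(-187468) + 54783/(-124556) = 304*(-1/187468) + 54783*(-1/124556) = -76/46867 - 54783/124556 = -2576981117/5837566052 ≈ -0.44145)
-282786 + f = -282786 - 2576981117/5837566052 = -1650784530561989/5837566052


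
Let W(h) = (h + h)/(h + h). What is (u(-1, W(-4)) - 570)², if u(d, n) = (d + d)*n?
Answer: 327184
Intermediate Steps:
W(h) = 1 (W(h) = (2*h)/((2*h)) = (2*h)*(1/(2*h)) = 1)
u(d, n) = 2*d*n (u(d, n) = (2*d)*n = 2*d*n)
(u(-1, W(-4)) - 570)² = (2*(-1)*1 - 570)² = (-2 - 570)² = (-572)² = 327184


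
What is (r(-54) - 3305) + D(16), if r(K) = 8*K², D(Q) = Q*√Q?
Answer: 20087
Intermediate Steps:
D(Q) = Q^(3/2)
(r(-54) - 3305) + D(16) = (8*(-54)² - 3305) + 16^(3/2) = (8*2916 - 3305) + 64 = (23328 - 3305) + 64 = 20023 + 64 = 20087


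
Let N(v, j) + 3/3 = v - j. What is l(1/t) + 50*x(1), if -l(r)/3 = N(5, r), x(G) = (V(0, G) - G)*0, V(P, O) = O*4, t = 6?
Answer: -23/2 ≈ -11.500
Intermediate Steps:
V(P, O) = 4*O
N(v, j) = -1 + v - j (N(v, j) = -1 + (v - j) = -1 + v - j)
x(G) = 0 (x(G) = (4*G - G)*0 = (3*G)*0 = 0)
l(r) = -12 + 3*r (l(r) = -3*(-1 + 5 - r) = -3*(4 - r) = -12 + 3*r)
l(1/t) + 50*x(1) = (-12 + 3/6) + 50*0 = (-12 + 3*(⅙)) + 0 = (-12 + ½) + 0 = -23/2 + 0 = -23/2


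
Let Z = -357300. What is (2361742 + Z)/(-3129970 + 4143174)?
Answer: 1002221/506602 ≈ 1.9783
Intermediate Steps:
(2361742 + Z)/(-3129970 + 4143174) = (2361742 - 357300)/(-3129970 + 4143174) = 2004442/1013204 = 2004442*(1/1013204) = 1002221/506602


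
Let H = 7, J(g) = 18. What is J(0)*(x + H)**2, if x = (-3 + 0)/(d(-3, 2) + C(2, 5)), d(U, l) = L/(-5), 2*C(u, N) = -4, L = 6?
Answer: 145161/128 ≈ 1134.1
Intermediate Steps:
C(u, N) = -2 (C(u, N) = (1/2)*(-4) = -2)
d(U, l) = -6/5 (d(U, l) = 6/(-5) = 6*(-1/5) = -6/5)
x = 15/16 (x = (-3 + 0)/(-6/5 - 2) = -3/(-16/5) = -3*(-5/16) = 15/16 ≈ 0.93750)
J(0)*(x + H)**2 = 18*(15/16 + 7)**2 = 18*(127/16)**2 = 18*(16129/256) = 145161/128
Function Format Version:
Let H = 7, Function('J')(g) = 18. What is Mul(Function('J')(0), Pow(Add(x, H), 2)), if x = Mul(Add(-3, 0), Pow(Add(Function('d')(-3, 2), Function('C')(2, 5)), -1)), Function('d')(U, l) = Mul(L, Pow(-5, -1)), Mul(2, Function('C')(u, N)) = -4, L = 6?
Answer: Rational(145161, 128) ≈ 1134.1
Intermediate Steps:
Function('C')(u, N) = -2 (Function('C')(u, N) = Mul(Rational(1, 2), -4) = -2)
Function('d')(U, l) = Rational(-6, 5) (Function('d')(U, l) = Mul(6, Pow(-5, -1)) = Mul(6, Rational(-1, 5)) = Rational(-6, 5))
x = Rational(15, 16) (x = Mul(Add(-3, 0), Pow(Add(Rational(-6, 5), -2), -1)) = Mul(-3, Pow(Rational(-16, 5), -1)) = Mul(-3, Rational(-5, 16)) = Rational(15, 16) ≈ 0.93750)
Mul(Function('J')(0), Pow(Add(x, H), 2)) = Mul(18, Pow(Add(Rational(15, 16), 7), 2)) = Mul(18, Pow(Rational(127, 16), 2)) = Mul(18, Rational(16129, 256)) = Rational(145161, 128)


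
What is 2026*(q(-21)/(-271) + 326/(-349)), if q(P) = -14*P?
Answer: -386868752/94579 ≈ -4090.4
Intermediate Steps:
2026*(q(-21)/(-271) + 326/(-349)) = 2026*(-14*(-21)/(-271) + 326/(-349)) = 2026*(294*(-1/271) + 326*(-1/349)) = 2026*(-294/271 - 326/349) = 2026*(-190952/94579) = -386868752/94579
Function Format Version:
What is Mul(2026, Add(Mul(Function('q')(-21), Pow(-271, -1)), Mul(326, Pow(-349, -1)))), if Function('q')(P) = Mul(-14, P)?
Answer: Rational(-386868752, 94579) ≈ -4090.4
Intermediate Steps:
Mul(2026, Add(Mul(Function('q')(-21), Pow(-271, -1)), Mul(326, Pow(-349, -1)))) = Mul(2026, Add(Mul(Mul(-14, -21), Pow(-271, -1)), Mul(326, Pow(-349, -1)))) = Mul(2026, Add(Mul(294, Rational(-1, 271)), Mul(326, Rational(-1, 349)))) = Mul(2026, Add(Rational(-294, 271), Rational(-326, 349))) = Mul(2026, Rational(-190952, 94579)) = Rational(-386868752, 94579)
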